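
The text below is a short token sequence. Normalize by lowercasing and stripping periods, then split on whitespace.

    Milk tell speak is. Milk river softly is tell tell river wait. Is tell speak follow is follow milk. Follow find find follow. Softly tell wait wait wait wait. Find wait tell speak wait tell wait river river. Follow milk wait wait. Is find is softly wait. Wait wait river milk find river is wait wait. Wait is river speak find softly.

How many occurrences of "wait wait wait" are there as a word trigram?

4

Scanning the 60 overlapping trigram windows for "wait wait wait":
  position 26–28: wait wait wait
  position 27–29: wait wait wait
  position 47–49: wait wait wait
  position 55–57: wait wait wait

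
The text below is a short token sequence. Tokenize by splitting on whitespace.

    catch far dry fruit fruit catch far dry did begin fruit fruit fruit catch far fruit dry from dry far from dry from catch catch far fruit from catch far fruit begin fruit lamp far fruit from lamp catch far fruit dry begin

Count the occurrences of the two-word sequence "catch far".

6

Scanning the 42 overlapping bigram windows for "catch far":
  position 1–2: catch far
  position 6–7: catch far
  position 14–15: catch far
  position 25–26: catch far
  position 29–30: catch far
  position 39–40: catch far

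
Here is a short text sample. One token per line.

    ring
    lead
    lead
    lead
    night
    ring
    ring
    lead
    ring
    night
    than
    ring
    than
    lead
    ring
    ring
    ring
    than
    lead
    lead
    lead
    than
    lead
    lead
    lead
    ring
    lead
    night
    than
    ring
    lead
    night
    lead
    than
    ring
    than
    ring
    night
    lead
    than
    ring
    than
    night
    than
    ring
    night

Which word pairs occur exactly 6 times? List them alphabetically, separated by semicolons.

lead lead; than ring

Bigram counts meeting the condition (exactly 6 times):
  lead lead: 6
  than ring: 6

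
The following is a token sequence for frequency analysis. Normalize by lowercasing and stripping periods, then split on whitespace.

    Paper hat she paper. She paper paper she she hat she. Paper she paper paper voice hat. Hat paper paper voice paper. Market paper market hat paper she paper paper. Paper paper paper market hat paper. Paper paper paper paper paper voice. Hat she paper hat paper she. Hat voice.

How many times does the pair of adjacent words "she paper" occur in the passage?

Scanning the 49 overlapping bigram windows for "she paper":
  position 3–4: she paper
  position 5–6: she paper
  position 11–12: she paper
  position 13–14: she paper
  position 28–29: she paper
  position 44–45: she paper

6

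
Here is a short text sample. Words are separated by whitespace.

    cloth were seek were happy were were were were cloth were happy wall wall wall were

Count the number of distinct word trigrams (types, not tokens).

13

16 tokens → 14 trigram windows in total.
Repeated trigrams (each contributes count−1 duplicates):
  were were were: 2
1 duplicate windows → 14 − 1 = 13 distinct.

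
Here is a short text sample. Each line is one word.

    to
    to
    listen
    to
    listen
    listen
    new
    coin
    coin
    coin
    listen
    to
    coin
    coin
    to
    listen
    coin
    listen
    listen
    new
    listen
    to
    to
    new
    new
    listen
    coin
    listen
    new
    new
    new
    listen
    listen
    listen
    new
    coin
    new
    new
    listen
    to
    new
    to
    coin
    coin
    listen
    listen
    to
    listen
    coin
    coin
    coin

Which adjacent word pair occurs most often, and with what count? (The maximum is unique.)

"coin coin", 6 times

Bigram frequencies (highest first):
  coin coin: 6
  listen to: 5
  listen listen: 5
  to listen: 4
  listen new: 4
  coin listen: 4
  … (10 more, each ≤ 4)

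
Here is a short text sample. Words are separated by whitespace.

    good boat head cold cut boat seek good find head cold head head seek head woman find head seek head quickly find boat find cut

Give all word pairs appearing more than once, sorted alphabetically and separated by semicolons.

find head; head cold; head seek; seek head

Bigram counts meeting the condition (more than once):
  find head: 2
  head cold: 2
  head seek: 2
  seek head: 2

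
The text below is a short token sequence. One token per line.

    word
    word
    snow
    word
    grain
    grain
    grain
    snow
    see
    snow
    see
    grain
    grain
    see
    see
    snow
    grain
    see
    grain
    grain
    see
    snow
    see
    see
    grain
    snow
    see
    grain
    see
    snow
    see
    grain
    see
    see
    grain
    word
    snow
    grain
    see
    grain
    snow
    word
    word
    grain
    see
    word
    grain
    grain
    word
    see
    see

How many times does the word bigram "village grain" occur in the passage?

Scanning the 50 overlapping bigram windows for "village grain":
  (none found)

0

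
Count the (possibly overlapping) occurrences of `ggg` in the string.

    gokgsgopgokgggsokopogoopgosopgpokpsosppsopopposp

1

Sliding a length-3 window over the 48 characters (46 positions):
  position 12–14: ggg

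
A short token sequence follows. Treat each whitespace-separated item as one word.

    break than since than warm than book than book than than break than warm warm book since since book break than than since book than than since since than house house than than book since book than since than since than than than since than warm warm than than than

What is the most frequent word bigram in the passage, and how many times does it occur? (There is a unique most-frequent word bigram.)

"than than", 8 times

Bigram frequencies (highest first):
  than than: 8
  than since: 6
  since than: 5
  book than: 4
  break than: 3
  than warm: 3
  … (12 more, each ≤ 3)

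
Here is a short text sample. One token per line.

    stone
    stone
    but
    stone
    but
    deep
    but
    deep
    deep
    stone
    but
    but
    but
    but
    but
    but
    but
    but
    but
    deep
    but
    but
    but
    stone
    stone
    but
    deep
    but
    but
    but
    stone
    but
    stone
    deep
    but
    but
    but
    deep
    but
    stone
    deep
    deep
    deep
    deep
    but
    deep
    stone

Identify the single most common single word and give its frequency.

"but", 25 times

Unigram frequencies (highest first):
  but: 25
  deep: 12
  stone: 10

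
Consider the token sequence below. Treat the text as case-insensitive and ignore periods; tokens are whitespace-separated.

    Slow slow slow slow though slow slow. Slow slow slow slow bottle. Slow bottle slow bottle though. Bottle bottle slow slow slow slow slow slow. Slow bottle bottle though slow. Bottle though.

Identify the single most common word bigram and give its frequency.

Bigram frequencies (highest first):
  slow slow: 14
  slow bottle: 5
  bottle slow: 3
  bottle though: 3
  though slow: 2
  bottle bottle: 2
  … (2 more, each ≤ 1)

"slow slow", 14 times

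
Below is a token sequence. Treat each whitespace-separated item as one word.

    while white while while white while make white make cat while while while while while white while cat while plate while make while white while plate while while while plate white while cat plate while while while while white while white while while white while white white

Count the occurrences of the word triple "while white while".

Scanning the 45 overlapping trigram windows for "while white while":
  position 1–3: while white while
  position 4–6: while white while
  position 15–17: while white while
  position 23–25: while white while
  position 38–40: while white while
  position 40–42: while white while
  position 43–45: while white while

7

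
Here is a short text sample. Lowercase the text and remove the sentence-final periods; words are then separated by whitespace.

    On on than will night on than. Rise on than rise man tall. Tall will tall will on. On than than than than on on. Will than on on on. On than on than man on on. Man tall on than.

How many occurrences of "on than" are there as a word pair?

Scanning the 40 overlapping bigram windows for "on than":
  position 2–3: on than
  position 6–7: on than
  position 9–10: on than
  position 19–20: on than
  position 31–32: on than
  position 33–34: on than
  position 40–41: on than

7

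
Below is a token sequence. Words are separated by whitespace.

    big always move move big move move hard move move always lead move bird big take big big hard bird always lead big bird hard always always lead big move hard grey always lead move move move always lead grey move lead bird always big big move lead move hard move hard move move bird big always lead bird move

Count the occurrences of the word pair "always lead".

Scanning the 59 overlapping bigram windows for "always lead":
  position 11–12: always lead
  position 21–22: always lead
  position 27–28: always lead
  position 33–34: always lead
  position 38–39: always lead
  position 57–58: always lead

6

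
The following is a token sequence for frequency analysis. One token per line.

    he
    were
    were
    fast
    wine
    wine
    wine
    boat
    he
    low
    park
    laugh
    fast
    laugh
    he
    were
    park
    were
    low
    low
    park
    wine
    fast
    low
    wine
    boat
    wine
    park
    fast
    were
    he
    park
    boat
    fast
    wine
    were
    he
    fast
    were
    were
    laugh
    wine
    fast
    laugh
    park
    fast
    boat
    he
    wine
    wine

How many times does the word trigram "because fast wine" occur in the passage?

0

Scanning the 48 overlapping trigram windows for "because fast wine":
  (none found)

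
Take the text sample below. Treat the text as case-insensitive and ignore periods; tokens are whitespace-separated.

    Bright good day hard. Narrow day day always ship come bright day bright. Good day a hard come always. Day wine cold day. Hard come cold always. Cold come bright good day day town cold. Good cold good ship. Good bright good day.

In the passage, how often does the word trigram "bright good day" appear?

Scanning the 41 overlapping trigram windows for "bright good day":
  position 1–3: bright good day
  position 13–15: bright good day
  position 30–32: bright good day
  position 41–43: bright good day

4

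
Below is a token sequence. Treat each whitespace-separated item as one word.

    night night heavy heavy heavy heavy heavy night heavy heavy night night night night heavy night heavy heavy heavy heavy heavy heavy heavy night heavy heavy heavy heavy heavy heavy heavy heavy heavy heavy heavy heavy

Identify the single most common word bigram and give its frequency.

Bigram frequencies (highest first):
  heavy heavy: 22
  night heavy: 5
  night night: 4
  heavy night: 4

"heavy heavy", 22 times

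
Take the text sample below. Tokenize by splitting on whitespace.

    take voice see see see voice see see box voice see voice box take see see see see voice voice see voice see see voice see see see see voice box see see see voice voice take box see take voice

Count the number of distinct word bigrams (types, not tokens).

14

41 tokens → 40 bigram windows in total.
Repeated bigrams (each contributes count−1 duplicates):
  see see: 12
  see voice: 7
  voice see: 6
  box see: 2
  take voice: 2
  voice box: 2
  voice voice: 2
26 duplicate windows → 40 − 26 = 14 distinct.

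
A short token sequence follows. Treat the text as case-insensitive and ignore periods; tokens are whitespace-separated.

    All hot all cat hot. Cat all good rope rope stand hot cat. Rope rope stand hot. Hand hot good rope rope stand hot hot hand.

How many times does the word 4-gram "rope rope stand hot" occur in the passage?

Scanning the 23 overlapping 4-gram windows for "rope rope stand hot":
  position 9–12: rope rope stand hot
  position 14–17: rope rope stand hot
  position 21–24: rope rope stand hot

3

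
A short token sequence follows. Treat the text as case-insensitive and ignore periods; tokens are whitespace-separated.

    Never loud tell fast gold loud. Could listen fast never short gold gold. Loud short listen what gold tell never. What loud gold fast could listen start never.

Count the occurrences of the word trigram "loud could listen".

Scanning the 26 overlapping trigram windows for "loud could listen":
  position 6–8: loud could listen

1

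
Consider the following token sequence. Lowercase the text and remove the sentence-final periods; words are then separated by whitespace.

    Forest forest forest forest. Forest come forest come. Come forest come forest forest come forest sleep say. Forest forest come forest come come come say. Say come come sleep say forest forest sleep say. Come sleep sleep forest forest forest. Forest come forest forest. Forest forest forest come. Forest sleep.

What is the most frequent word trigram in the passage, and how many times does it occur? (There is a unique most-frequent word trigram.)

"forest forest forest", 8 times

Trigram frequencies (highest first):
  forest forest forest: 8
  forest come forest: 6
  forest forest come: 5
  come forest come: 3
  forest come come: 2
  come forest forest: 2
  … (18 more, each ≤ 2)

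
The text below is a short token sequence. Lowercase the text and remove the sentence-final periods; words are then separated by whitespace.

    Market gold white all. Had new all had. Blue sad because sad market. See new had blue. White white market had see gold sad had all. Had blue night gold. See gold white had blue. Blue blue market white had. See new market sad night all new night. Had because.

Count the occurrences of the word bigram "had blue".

4

Scanning the 49 overlapping bigram windows for "had blue":
  position 8–9: had blue
  position 16–17: had blue
  position 27–28: had blue
  position 34–35: had blue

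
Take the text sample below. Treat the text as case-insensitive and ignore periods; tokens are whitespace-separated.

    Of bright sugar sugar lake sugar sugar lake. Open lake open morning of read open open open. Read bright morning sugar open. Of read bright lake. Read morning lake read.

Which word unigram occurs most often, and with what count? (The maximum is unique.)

Unigram frequencies (highest first):
  open: 6
  sugar: 5
  lake: 5
  read: 5
  of: 3
  bright: 3
  … (1 more, each ≤ 3)

"open", 6 times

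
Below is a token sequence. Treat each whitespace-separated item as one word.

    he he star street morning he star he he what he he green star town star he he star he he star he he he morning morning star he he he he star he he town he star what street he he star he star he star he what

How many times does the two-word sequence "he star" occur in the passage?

Scanning the 48 overlapping bigram windows for "he star":
  position 2–3: he star
  position 6–7: he star
  position 18–19: he star
  position 21–22: he star
  position 32–33: he star
  position 37–38: he star
  position 42–43: he star
  position 44–45: he star
  position 46–47: he star

9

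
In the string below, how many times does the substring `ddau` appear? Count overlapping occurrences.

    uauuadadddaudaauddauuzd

2

Sliding a length-4 window over the 23 characters (20 positions):
  position 9–12: ddau
  position 17–20: ddau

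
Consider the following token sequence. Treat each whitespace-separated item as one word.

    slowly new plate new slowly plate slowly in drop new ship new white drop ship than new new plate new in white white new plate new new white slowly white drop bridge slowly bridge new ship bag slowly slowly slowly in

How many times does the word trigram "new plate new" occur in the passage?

3

Scanning the 39 overlapping trigram windows for "new plate new":
  position 2–4: new plate new
  position 18–20: new plate new
  position 24–26: new plate new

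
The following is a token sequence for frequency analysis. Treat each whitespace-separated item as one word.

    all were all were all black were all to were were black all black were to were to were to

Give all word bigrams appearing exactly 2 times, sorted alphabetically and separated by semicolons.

Bigram counts meeting the condition (exactly 2 times):
  all black: 2
  all were: 2
  black were: 2

all black; all were; black were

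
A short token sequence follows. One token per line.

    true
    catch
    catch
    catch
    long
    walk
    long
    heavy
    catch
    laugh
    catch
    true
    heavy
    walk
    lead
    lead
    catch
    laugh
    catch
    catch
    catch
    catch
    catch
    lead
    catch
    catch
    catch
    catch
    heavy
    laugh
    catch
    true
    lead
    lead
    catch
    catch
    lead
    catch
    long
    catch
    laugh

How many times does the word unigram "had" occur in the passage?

0

Scanning the 41 tokens for "had":
  (none found)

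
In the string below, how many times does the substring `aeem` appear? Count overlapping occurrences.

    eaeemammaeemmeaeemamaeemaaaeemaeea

5

Sliding a length-4 window over the 34 characters (31 positions):
  position 2–5: aeem
  position 9–12: aeem
  position 15–18: aeem
  position 21–24: aeem
  position 27–30: aeem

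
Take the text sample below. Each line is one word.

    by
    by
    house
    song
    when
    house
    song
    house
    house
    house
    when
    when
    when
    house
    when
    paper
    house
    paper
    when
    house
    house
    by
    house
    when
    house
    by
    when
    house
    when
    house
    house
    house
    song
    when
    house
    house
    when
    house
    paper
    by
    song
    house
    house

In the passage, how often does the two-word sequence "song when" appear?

Scanning the 42 overlapping bigram windows for "song when":
  position 4–5: song when
  position 33–34: song when

2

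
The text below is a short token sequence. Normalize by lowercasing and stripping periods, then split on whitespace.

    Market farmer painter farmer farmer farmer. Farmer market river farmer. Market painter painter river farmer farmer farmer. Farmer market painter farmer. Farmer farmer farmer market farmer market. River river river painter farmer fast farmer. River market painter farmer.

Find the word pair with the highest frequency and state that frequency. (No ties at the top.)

Bigram frequencies (highest first):
  farmer farmer: 9
  farmer market: 5
  painter farmer: 4
  market painter: 3
  market farmer: 2
  market river: 2
  … (10 more, each ≤ 2)

"farmer farmer", 9 times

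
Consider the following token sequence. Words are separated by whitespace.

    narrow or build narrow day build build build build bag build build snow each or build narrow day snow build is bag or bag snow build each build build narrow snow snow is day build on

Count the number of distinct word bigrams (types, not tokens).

36 tokens → 35 bigram windows in total.
Repeated bigrams (each contributes count−1 duplicates):
  build build: 5
  build narrow: 3
  day build: 2
  narrow day: 2
  or build: 2
  snow build: 2
10 duplicate windows → 35 − 10 = 25 distinct.

25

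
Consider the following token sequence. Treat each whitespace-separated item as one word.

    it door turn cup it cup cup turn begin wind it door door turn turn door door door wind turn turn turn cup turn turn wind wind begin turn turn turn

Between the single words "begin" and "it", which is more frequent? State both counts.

"begin": 2 occurrences
"it": 3 occurrences

"it" (3 vs 2)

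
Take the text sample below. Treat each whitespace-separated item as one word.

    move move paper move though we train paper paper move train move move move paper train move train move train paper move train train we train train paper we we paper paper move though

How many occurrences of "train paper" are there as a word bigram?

3

Scanning the 33 overlapping bigram windows for "train paper":
  position 7–8: train paper
  position 20–21: train paper
  position 27–28: train paper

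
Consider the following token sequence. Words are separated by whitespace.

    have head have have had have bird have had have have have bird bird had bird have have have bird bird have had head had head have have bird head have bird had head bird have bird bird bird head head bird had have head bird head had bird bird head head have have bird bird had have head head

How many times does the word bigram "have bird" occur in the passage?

7

Scanning the 59 overlapping bigram windows for "have bird":
  position 6–7: have bird
  position 12–13: have bird
  position 19–20: have bird
  position 28–29: have bird
  position 31–32: have bird
  position 36–37: have bird
  position 54–55: have bird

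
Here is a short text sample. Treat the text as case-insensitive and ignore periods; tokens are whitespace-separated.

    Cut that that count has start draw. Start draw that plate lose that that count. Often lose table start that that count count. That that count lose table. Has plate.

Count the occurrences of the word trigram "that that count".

Scanning the 28 overlapping trigram windows for "that that count":
  position 2–4: that that count
  position 13–15: that that count
  position 20–22: that that count
  position 24–26: that that count

4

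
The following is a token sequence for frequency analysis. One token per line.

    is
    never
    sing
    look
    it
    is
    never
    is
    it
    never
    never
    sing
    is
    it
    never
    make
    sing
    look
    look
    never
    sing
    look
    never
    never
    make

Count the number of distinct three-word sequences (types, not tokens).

21

25 tokens → 23 trigram windows in total.
Repeated trigrams (each contributes count−1 duplicates):
  is it never: 2
  never sing look: 2
2 duplicate windows → 23 − 2 = 21 distinct.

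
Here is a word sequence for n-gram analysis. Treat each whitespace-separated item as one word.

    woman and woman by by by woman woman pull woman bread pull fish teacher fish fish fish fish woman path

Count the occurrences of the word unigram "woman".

Scanning the 20 tokens for "woman":
  position 1: woman
  position 3: woman
  position 7: woman
  position 8: woman
  position 10: woman
  position 19: woman

6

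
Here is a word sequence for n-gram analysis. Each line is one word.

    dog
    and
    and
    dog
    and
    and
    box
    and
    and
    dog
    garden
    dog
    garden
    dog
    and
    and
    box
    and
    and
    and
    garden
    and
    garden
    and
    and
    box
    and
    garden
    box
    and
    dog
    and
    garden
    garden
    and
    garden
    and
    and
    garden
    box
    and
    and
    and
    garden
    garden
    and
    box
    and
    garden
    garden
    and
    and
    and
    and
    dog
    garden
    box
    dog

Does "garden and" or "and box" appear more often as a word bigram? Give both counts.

"garden and" (6 vs 4)

"garden and": 6 occurrences
"and box": 4 occurrences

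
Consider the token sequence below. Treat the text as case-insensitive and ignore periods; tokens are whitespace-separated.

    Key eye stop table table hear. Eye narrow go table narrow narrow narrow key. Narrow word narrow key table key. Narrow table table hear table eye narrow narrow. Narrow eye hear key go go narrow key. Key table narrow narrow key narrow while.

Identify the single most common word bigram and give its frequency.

Bigram frequencies (highest first):
  narrow narrow: 5
  narrow key: 4
  key narrow: 3
  table table: 2
  table hear: 2
  eye narrow: 2
  … (22 more, each ≤ 2)

"narrow narrow", 5 times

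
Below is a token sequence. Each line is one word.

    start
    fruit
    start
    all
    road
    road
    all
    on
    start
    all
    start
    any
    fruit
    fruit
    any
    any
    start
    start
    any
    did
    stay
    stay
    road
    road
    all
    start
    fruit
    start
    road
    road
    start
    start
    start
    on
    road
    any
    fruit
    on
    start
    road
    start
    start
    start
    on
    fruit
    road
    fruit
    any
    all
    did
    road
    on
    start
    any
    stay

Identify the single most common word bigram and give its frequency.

"start start", 5 times

Bigram frequencies (highest first):
  start start: 5
  road road: 3
  on start: 3
  start any: 3
  start fruit: 2
  fruit start: 2
  … (28 more, each ≤ 2)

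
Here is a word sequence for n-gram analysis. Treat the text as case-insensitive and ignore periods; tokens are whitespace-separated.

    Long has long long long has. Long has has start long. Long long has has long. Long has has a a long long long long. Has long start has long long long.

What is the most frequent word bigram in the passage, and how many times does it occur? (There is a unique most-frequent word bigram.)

"long long", 10 times

Bigram frequencies (highest first):
  long long: 10
  long has: 6
  has long: 5
  has has: 3
  has start: 1
  start long: 1
  … (5 more, each ≤ 1)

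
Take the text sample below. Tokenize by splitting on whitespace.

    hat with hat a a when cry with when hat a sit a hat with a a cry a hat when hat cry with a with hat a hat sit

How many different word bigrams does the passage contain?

19

30 tokens → 29 bigram windows in total.
Repeated bigrams (each contributes count−1 duplicates):
  a hat: 3
  hat a: 3
  a a: 2
  cry with: 2
  hat with: 2
  when hat: 2
  with a: 2
  with hat: 2
10 duplicate windows → 29 − 10 = 19 distinct.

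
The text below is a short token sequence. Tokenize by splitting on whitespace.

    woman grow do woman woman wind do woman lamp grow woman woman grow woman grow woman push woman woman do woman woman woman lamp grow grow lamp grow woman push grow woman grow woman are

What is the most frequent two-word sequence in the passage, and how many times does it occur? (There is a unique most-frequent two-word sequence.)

"grow woman", 6 times

Bigram frequencies (highest first):
  grow woman: 6
  woman woman: 5
  woman grow: 4
  do woman: 3
  lamp grow: 3
  woman lamp: 2
  … (10 more, each ≤ 2)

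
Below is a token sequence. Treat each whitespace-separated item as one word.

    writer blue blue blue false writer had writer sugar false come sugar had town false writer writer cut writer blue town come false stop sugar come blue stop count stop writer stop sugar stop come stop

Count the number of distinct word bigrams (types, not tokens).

36 tokens → 35 bigram windows in total.
Repeated bigrams (each contributes count−1 duplicates):
  blue blue: 2
  false writer: 2
  stop sugar: 2
  writer blue: 2
4 duplicate windows → 35 − 4 = 31 distinct.

31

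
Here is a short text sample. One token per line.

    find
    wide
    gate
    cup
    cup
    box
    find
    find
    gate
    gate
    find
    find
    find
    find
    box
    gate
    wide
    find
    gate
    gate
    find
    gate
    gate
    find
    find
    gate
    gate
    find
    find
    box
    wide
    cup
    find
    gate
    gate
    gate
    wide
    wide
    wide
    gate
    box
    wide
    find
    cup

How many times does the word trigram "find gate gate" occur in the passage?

Scanning the 42 overlapping trigram windows for "find gate gate":
  position 8–10: find gate gate
  position 18–20: find gate gate
  position 21–23: find gate gate
  position 25–27: find gate gate
  position 33–35: find gate gate

5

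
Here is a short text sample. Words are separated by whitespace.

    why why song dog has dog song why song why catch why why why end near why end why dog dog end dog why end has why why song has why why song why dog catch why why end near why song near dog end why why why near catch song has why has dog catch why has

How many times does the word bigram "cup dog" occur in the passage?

0

Scanning the 57 overlapping bigram windows for "cup dog":
  (none found)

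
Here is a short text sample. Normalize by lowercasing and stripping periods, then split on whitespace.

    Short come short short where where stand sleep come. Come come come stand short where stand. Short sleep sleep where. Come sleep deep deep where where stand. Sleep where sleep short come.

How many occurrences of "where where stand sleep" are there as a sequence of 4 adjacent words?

2

Scanning the 29 overlapping 4-gram windows for "where where stand sleep":
  position 5–8: where where stand sleep
  position 25–28: where where stand sleep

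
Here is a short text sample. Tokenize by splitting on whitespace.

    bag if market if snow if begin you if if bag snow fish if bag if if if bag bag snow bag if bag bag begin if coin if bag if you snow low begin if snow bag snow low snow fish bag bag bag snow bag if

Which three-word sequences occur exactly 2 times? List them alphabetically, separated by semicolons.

Trigram counts meeting the condition (exactly 2 times):
  bag bag snow: 2
  bag snow bag: 2
  if bag bag: 2
  if bag if: 2
  if if bag: 2
  snow bag if: 2

bag bag snow; bag snow bag; if bag bag; if bag if; if if bag; snow bag if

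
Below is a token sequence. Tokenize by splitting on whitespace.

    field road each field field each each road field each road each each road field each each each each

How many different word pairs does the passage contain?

8

19 tokens → 18 bigram windows in total.
Repeated bigrams (each contributes count−1 duplicates):
  each each: 5
  each road: 3
  field each: 3
  road each: 2
  road field: 2
10 duplicate windows → 18 − 10 = 8 distinct.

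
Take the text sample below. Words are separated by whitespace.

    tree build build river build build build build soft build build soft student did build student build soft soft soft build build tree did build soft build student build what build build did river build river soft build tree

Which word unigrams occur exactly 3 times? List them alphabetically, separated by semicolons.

Unigram counts meeting the condition (exactly 3 times):
  did: 3
  river: 3
  student: 3
  tree: 3

did; river; student; tree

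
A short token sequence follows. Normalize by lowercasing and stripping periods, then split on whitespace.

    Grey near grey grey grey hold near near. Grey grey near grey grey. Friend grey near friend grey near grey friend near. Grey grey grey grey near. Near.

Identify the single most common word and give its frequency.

Unigram frequencies (highest first):
  grey: 15
  near: 9
  friend: 3
  hold: 1

"grey", 15 times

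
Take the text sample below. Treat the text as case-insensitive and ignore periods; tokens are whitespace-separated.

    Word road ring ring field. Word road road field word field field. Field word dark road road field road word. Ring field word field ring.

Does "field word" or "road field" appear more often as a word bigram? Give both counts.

"field word" (4 vs 2)

"field word": 4 occurrences
"road field": 2 occurrences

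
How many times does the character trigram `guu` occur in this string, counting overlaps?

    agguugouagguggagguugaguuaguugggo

4

Sliding a length-3 window over the 32 characters (30 positions):
  position 3–5: guu
  position 17–19: guu
  position 22–24: guu
  position 26–28: guu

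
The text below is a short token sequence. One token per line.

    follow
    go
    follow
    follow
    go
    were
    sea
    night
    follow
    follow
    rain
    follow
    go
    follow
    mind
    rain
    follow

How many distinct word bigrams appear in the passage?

17 tokens → 16 bigram windows in total.
Repeated bigrams (each contributes count−1 duplicates):
  follow go: 3
  follow follow: 2
  go follow: 2
  rain follow: 2
5 duplicate windows → 16 − 5 = 11 distinct.

11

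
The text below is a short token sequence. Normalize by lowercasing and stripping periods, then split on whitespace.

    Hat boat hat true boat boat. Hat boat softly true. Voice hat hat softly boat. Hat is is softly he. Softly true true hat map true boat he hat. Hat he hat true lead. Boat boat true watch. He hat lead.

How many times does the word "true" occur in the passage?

Scanning the 41 tokens for "true":
  position 4: true
  position 10: true
  position 22: true
  position 23: true
  position 26: true
  position 33: true
  position 37: true

7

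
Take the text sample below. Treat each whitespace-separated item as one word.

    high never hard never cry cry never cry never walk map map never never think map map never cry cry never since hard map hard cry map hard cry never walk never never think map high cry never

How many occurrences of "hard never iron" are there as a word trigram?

0

Scanning the 36 overlapping trigram windows for "hard never iron":
  (none found)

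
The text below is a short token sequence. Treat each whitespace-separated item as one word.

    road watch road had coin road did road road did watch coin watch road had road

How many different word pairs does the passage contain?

16 tokens → 15 bigram windows in total.
Repeated bigrams (each contributes count−1 duplicates):
  road did: 2
  road had: 2
  watch road: 2
3 duplicate windows → 15 − 3 = 12 distinct.

12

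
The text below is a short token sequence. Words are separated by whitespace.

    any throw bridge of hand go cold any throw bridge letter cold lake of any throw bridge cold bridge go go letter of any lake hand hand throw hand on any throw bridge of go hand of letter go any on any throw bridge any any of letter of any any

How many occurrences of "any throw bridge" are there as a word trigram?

Scanning the 49 overlapping trigram windows for "any throw bridge":
  position 1–3: any throw bridge
  position 8–10: any throw bridge
  position 15–17: any throw bridge
  position 31–33: any throw bridge
  position 42–44: any throw bridge

5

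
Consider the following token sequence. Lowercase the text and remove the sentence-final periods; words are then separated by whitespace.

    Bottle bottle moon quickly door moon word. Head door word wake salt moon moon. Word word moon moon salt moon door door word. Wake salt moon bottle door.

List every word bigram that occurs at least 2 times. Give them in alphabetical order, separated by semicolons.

Bigram counts meeting the condition (at least 2 times):
  door word: 2
  moon moon: 2
  moon word: 2
  salt moon: 3
  wake salt: 2
  word wake: 2

door word; moon moon; moon word; salt moon; wake salt; word wake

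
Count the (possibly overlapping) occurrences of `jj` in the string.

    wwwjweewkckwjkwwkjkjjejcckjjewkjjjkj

4

Sliding a length-2 window over the 36 characters (35 positions):
  position 20–21: jj
  position 27–28: jj
  position 32–33: jj
  position 33–34: jj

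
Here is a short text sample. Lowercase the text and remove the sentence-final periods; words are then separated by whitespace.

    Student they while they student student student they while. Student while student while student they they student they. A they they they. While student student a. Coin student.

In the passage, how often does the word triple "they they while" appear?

Scanning the 26 overlapping trigram windows for "they they while":
  position 21–23: they they while

1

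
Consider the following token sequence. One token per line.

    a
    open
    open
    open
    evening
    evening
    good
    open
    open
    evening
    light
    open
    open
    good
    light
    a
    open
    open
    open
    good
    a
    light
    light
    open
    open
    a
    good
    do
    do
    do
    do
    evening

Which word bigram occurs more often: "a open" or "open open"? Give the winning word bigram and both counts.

"open open" (7 vs 2)

"a open": 2 occurrences
"open open": 7 occurrences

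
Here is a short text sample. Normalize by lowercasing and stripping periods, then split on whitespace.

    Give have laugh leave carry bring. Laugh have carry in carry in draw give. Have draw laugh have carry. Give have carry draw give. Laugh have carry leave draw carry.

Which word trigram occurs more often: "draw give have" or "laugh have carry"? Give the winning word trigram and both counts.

"draw give have": 1 occurrence
"laugh have carry": 3 occurrences

"laugh have carry" (3 vs 1)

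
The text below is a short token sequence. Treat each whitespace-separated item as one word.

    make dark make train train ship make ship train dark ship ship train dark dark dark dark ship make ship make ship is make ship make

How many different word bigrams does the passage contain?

26 tokens → 25 bigram windows in total.
Repeated bigrams (each contributes count−1 duplicates):
  make ship: 4
  ship make: 4
  dark dark: 3
  dark ship: 2
  ship train: 2
  train dark: 2
11 duplicate windows → 25 − 11 = 14 distinct.

14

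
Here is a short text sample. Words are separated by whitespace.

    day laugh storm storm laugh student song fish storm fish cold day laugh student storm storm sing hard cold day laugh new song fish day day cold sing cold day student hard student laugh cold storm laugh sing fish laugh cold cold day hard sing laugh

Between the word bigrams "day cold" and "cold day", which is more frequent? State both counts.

"cold day" (4 vs 1)

"day cold": 1 occurrence
"cold day": 4 occurrences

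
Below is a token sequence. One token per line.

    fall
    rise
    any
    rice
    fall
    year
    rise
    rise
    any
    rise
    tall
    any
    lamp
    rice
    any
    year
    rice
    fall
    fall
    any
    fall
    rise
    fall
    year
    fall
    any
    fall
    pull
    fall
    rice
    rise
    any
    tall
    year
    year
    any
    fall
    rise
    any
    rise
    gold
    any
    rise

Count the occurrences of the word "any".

Scanning the 43 tokens for "any":
  position 3: any
  position 9: any
  position 12: any
  position 15: any
  position 20: any
  position 26: any
  position 32: any
  position 36: any
  position 39: any
  position 42: any

10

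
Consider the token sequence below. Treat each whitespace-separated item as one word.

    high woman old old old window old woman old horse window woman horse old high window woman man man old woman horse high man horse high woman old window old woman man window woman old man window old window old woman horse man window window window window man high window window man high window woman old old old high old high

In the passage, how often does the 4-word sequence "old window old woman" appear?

3

Scanning the 58 overlapping 4-gram windows for "old window old woman":
  position 5–8: old window old woman
  position 28–31: old window old woman
  position 38–41: old window old woman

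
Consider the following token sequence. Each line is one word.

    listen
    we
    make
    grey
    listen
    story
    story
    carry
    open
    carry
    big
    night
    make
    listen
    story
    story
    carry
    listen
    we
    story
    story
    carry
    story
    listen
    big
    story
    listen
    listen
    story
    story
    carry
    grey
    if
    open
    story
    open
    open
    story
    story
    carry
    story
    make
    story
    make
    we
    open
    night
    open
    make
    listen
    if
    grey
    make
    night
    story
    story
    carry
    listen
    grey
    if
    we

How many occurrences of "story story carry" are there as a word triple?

Scanning the 59 overlapping trigram windows for "story story carry":
  position 6–8: story story carry
  position 15–17: story story carry
  position 20–22: story story carry
  position 29–31: story story carry
  position 38–40: story story carry
  position 55–57: story story carry

6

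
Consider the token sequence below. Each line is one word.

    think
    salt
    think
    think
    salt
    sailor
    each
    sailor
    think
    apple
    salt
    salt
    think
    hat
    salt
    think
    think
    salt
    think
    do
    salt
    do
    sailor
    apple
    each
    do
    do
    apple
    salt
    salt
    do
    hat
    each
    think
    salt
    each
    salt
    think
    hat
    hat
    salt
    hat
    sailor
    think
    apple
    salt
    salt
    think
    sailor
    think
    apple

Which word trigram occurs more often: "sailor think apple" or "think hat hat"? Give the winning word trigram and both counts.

"sailor think apple" (3 vs 1)

"sailor think apple": 3 occurrences
"think hat hat": 1 occurrence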